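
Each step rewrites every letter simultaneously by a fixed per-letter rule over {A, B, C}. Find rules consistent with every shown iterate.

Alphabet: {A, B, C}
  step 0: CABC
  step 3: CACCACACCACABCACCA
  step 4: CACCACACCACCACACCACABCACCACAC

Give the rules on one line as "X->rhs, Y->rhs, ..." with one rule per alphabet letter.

A->C, B->AB, C->CA

  step 3 ⇒ step 4: CACCACACCACABCACCA ⇒ CA·C·CA·CA·C·CA·C·CA·CA·C·CA·C·AB·CA·C·CA·CA·C
    A ↦ C
    B ↦ AB
    C ↦ CA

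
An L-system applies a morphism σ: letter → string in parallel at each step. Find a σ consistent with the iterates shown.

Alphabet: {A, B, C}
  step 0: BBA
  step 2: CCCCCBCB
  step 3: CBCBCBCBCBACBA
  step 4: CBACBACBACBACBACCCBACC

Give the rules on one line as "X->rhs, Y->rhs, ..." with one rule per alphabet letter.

  step 3 ⇒ step 4: CBCBCBCBCBACBA ⇒ CB·A·CB·A·CB·A·CB·A·CB·A·CC·CB·A·CC
    A ↦ CC
    B ↦ A
    C ↦ CB

A->CC, B->A, C->CB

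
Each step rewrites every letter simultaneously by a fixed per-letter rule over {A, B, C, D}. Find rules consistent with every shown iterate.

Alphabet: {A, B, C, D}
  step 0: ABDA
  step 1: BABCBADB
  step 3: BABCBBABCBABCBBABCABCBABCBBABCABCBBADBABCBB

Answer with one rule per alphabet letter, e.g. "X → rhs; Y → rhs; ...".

A->B, B->ABC, C->BB, D->BAD

  step 0 ⇒ step 1: ABDA ⇒ B·ABC·BAD·B
    A ↦ B
    B ↦ ABC
    D ↦ BAD
    C ↦ BB  (constrained at step 1)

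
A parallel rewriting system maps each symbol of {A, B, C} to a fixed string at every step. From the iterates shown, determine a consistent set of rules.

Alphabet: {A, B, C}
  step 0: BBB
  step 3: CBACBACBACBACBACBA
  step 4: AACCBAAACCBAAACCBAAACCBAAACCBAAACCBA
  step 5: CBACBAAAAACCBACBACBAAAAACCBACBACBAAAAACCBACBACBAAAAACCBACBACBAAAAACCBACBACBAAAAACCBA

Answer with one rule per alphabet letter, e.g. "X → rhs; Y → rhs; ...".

  step 4 ⇒ step 5: AACCBAAACCBAAACCBAAACCBAAACCBAAACCBA ⇒ CBA·CBA·AA·AA·C·CBA·CBA·CBA·AA·AA·C·CBA·CBA·CBA·AA·AA·C·CBA·CBA·CBA·AA·AA·C·CBA·CBA·CBA·AA·AA·C·CBA·CBA·CBA·AA·AA·C·CBA
    A ↦ CBA
    B ↦ C
    C ↦ AA

A->CBA, B->C, C->AA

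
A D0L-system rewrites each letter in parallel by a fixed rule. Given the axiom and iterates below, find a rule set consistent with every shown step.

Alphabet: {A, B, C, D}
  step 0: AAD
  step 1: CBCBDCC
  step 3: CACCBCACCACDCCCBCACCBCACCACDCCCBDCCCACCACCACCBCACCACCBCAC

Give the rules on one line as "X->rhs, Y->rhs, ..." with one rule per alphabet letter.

A->CB, B->CDA, C->CAC, D->DCC

  step 0 ⇒ step 1: AAD ⇒ CB·CB·DCC
    A ↦ CB
    D ↦ DCC
    B ↦ CDA  (constrained at step 1)
    C ↦ CAC  (constrained at step 1)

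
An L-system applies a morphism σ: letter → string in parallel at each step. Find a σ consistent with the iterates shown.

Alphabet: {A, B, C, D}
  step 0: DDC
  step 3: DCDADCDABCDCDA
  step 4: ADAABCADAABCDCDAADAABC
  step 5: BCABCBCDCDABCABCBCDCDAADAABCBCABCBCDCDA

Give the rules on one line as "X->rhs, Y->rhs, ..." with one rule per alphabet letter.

  step 4 ⇒ step 5: ADAABCADAABCDCDAADAABC ⇒ BC·A·BC·BC·DC·DA·BC·A·BC·BC·DC·DA·A·DA·A·BC·BC·A·BC·BC·DC·DA
    A ↦ BC
    B ↦ DC
    C ↦ DA
    D ↦ A

A->BC, B->DC, C->DA, D->A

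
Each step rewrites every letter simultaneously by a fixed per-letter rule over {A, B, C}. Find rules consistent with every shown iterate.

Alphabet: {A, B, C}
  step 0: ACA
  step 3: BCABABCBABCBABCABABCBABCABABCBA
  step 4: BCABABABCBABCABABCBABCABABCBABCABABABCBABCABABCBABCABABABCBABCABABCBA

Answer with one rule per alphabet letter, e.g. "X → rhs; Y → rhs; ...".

A->BA, B->BC, C->ABA

  step 3 ⇒ step 4: BCABABCBABCBABCABABCBABCABABCBA ⇒ BC·ABA·BA·BC·BA·BC·ABA·BC·BA·BC·ABA·BC·BA·BC·ABA·BA·BC·BA·BC·ABA·BC·BA·BC·ABA·BA·BC·BA·BC·ABA·BC·BA
    A ↦ BA
    B ↦ BC
    C ↦ ABA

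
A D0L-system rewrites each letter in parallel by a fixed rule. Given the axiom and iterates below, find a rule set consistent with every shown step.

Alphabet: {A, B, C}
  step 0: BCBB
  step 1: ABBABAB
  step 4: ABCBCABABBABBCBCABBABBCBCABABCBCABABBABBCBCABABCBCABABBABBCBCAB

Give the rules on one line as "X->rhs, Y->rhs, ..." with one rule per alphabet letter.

  step 0 ⇒ step 1: BCBB ⇒ AB·B·AB·AB
    B ↦ AB
    C ↦ B
    A ↦ CBC  (constrained at step 1)

A->CBC, B->AB, C->B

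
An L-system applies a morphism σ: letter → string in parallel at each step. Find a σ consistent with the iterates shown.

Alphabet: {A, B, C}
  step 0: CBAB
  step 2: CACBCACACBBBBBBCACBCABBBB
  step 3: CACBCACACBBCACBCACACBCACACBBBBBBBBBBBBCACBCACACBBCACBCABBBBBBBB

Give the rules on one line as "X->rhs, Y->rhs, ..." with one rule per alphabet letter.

A->BCA, B->BB, C->CAC

  step 2 ⇒ step 3: CACBCACACBBBBBBCACBCABBBB ⇒ CAC·BCA·CAC·BB·CAC·BCA·CAC·BCA·CAC·BB·BB·BB·BB·BB·BB·CAC·BCA·CAC·BB·CAC·BCA·BB·BB·BB·BB
    A ↦ BCA
    B ↦ BB
    C ↦ CAC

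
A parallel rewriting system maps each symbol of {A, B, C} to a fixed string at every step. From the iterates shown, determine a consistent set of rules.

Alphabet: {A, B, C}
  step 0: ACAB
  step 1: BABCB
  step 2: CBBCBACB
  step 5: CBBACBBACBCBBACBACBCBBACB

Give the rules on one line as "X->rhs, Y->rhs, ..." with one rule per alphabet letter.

  step 1 ⇒ step 2: BABCB ⇒ CB·B·CB·A·CB
    A ↦ B
    B ↦ CB
    C ↦ A

A->B, B->CB, C->A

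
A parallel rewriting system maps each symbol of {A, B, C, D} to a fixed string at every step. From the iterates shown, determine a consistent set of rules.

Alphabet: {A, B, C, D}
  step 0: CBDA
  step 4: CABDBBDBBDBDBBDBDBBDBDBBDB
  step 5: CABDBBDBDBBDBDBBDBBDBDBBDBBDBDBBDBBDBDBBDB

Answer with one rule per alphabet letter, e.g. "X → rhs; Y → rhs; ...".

  step 4 ⇒ step 5: CABDBBDBBDBDBBDBDBBDBDBBDB ⇒ CA·B·DB·B·DB·DB·B·DB·DB·B·DB·B·DB·DB·B·DB·B·DB·DB·B·DB·B·DB·DB·B·DB
    A ↦ B
    B ↦ DB
    C ↦ CA
    D ↦ B

A->B, B->DB, C->CA, D->B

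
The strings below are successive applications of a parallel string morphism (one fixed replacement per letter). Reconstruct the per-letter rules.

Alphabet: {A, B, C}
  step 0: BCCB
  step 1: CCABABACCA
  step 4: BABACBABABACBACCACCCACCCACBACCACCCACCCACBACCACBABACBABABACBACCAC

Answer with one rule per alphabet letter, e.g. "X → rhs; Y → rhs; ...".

A->C, B->CCA, C->BA

  step 0 ⇒ step 1: BCCB ⇒ CCA·BA·BA·CCA
    B ↦ CCA
    C ↦ BA
    A ↦ C  (constrained at step 1)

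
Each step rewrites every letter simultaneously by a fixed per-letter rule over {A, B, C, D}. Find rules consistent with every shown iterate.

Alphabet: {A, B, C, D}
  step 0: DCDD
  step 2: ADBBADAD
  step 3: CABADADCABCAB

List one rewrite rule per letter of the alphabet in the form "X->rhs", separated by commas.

  step 2 ⇒ step 3: ADBBADAD ⇒ CA·B·AD·AD·CA·B·CA·B
    A ↦ CA
    B ↦ AD
    D ↦ B
    C ↦ DD  (constrained at step 0)

A->CA, B->AD, C->DD, D->B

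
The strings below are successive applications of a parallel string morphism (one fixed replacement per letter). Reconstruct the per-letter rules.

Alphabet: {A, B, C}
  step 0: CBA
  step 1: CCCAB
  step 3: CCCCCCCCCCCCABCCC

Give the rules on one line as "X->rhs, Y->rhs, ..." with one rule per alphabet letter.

  step 0 ⇒ step 1: CBA ⇒ CC·C·AB
    A ↦ AB
    B ↦ C
    C ↦ CC

A->AB, B->C, C->CC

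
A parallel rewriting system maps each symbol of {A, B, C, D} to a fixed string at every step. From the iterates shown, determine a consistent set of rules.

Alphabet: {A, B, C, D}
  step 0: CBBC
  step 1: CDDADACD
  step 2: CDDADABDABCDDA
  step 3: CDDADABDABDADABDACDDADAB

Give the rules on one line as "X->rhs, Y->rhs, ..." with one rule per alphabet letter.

  step 2 ⇒ step 3: CDDADABDABCDDA ⇒ CD·DA·DA·B·DA·B·DA·DA·B·DA·CD·DA·DA·B
    A ↦ B
    B ↦ DA
    C ↦ CD
    D ↦ DA

A->B, B->DA, C->CD, D->DA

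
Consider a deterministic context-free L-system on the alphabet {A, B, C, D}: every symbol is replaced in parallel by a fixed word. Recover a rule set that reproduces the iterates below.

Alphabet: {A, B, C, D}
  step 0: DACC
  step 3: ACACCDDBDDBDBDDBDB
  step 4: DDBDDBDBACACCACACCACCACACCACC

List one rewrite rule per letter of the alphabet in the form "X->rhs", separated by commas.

  step 3 ⇒ step 4: ACACCDDBDDBDBDDBDB ⇒ D·DB·D·DB·DB·AC·AC·C·AC·AC·C·AC·C·AC·AC·C·AC·C
    A ↦ D
    B ↦ C
    C ↦ DB
    D ↦ AC

A->D, B->C, C->DB, D->AC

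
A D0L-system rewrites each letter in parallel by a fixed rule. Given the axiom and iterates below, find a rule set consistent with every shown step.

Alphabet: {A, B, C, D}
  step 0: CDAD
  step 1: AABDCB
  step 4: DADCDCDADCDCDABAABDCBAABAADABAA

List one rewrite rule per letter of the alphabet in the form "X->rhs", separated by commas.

  step 0 ⇒ step 1: CDAD ⇒ AA·B·DC·B
    A ↦ DC
    C ↦ AA
    D ↦ B
    B ↦ DA  (constrained at step 1)

A->DC, B->DA, C->AA, D->B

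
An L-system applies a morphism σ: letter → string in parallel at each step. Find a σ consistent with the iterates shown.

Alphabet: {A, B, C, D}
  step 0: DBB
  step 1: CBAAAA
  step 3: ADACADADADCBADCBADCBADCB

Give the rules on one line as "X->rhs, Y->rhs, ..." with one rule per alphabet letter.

A->AD, B->AA, C->AC, D->CB

  step 0 ⇒ step 1: DBB ⇒ CB·AA·AA
    B ↦ AA
    D ↦ CB
    A ↦ AD  (constrained at step 1)
    C ↦ AC  (constrained at step 1)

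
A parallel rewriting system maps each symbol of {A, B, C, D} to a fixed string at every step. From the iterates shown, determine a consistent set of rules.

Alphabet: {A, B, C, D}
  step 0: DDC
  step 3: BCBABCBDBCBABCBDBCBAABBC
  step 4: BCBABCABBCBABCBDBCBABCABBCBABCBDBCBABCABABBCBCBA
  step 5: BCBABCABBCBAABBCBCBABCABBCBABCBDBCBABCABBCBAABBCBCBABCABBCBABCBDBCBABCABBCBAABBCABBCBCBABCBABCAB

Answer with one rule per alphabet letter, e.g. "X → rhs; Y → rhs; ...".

  step 4 ⇒ step 5: BCBABCABBCBABCBDBCBABCABBCBABCBDBCBABCABABBCBCBA ⇒ BC·BA·BC·AB·BC·BA·AB·BC·BC·BA·BC·AB·BC·BA·BC·BD·BC·BA·BC·AB·BC·BA·AB·BC·BC·BA·BC·AB·BC·BA·BC·BD·BC·BA·BC·AB·BC·BA·AB·BC·AB·BC·BC·BA·BC·BA·BC·AB
    A ↦ AB
    B ↦ BC
    C ↦ BA
    D ↦ BD

A->AB, B->BC, C->BA, D->BD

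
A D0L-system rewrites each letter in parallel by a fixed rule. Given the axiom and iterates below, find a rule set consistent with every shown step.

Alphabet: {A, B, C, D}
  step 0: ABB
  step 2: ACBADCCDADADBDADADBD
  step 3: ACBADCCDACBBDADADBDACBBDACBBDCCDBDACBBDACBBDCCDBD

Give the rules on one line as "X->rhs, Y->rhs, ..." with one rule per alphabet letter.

  step 2 ⇒ step 3: ACBADCCDADADBDADADBD ⇒ ACB·AD·CCD·ACB·BD·AD·AD·BD·ACB·BD·ACB·BD·CCD·BD·ACB·BD·ACB·BD·CCD·BD
    A ↦ ACB
    B ↦ CCD
    C ↦ AD
    D ↦ BD

A->ACB, B->CCD, C->AD, D->BD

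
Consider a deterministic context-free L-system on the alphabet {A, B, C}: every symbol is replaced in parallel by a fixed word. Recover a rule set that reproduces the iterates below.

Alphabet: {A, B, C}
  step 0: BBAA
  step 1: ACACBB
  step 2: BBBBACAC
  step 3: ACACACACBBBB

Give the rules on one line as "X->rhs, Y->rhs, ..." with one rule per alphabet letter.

A->B, B->AC, C->B

  step 2 ⇒ step 3: BBBBACAC ⇒ AC·AC·AC·AC·B·B·B·B
    A ↦ B
    B ↦ AC
    C ↦ B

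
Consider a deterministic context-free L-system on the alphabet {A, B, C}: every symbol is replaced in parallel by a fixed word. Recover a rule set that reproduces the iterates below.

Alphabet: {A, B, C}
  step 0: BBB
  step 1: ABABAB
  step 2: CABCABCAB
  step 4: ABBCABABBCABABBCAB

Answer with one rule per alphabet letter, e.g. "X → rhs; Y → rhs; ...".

  step 1 ⇒ step 2: ABABAB ⇒ C·AB·C·AB·C·AB
    A ↦ C
    B ↦ AB
    C ↦ B  (constrained at step 2)

A->C, B->AB, C->B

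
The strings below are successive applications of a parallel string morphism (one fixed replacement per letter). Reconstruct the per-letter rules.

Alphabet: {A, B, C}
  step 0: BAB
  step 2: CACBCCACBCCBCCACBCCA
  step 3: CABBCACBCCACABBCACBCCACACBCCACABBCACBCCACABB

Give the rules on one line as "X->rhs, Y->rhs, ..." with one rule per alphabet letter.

  step 2 ⇒ step 3: CACBCCACBCCBCCACBCCA ⇒ CA·BB·CA·CBC·CA·CA·BB·CA·CBC·CA·CA·CBC·CA·CA·BB·CA·CBC·CA·CA·BB
    A ↦ BB
    B ↦ CBC
    C ↦ CA

A->BB, B->CBC, C->CA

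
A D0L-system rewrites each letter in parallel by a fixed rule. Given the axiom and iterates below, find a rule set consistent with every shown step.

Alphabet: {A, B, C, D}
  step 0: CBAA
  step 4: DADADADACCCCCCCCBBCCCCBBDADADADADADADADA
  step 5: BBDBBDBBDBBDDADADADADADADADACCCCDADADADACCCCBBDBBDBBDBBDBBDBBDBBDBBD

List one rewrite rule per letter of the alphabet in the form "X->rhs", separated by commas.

  step 4 ⇒ step 5: DADADADACCCCCCCCBBCCCCBBDADADADADADADADA ⇒ BB·D·BB·D·BB·D·BB·D·DA·DA·DA·DA·DA·DA·DA·DA·CC·CC·DA·DA·DA·DA·CC·CC·BB·D·BB·D·BB·D·BB·D·BB·D·BB·D·BB·D·BB·D
    A ↦ D
    B ↦ CC
    C ↦ DA
    D ↦ BB

A->D, B->CC, C->DA, D->BB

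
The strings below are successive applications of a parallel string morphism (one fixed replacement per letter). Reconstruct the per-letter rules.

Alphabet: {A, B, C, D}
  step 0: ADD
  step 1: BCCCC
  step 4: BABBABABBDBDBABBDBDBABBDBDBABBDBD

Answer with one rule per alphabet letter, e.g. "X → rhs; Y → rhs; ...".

A->B, B->BA, C->BD, D->CC

  step 0 ⇒ step 1: ADD ⇒ B·CC·CC
    A ↦ B
    D ↦ CC
    B ↦ BA  (constrained at step 1)
    C ↦ BD  (constrained at step 1)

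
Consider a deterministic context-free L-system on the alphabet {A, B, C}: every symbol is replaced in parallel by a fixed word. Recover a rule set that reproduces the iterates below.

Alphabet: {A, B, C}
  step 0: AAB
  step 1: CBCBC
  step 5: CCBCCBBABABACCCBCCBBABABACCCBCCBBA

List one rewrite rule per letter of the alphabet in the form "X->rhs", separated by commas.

  step 0 ⇒ step 1: AAB ⇒ CB·CB·C
    A ↦ CB
    B ↦ C
    C ↦ BA  (constrained at step 1)

A->CB, B->C, C->BA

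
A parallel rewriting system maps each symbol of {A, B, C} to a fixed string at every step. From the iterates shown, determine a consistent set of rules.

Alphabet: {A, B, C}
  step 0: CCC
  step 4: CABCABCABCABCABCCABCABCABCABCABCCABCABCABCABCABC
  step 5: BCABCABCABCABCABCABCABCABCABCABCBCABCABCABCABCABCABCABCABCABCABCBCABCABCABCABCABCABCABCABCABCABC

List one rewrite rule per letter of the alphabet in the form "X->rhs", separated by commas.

A->AB, B->CA, C->BC

  step 4 ⇒ step 5: CABCABCABCABCABCCABCABCABCABCABCCABCABCABCABCABC ⇒ BC·AB·CA·BC·AB·CA·BC·AB·CA·BC·AB·CA·BC·AB·CA·BC·BC·AB·CA·BC·AB·CA·BC·AB·CA·BC·AB·CA·BC·AB·CA·BC·BC·AB·CA·BC·AB·CA·BC·AB·CA·BC·AB·CA·BC·AB·CA·BC
    A ↦ AB
    B ↦ CA
    C ↦ BC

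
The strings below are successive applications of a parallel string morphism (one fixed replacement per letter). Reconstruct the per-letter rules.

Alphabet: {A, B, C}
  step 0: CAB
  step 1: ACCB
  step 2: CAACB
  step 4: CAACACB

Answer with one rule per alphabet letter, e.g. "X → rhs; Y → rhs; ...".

A->C, B->CB, C->A

  step 1 ⇒ step 2: ACCB ⇒ C·A·A·CB
    A ↦ C
    B ↦ CB
    C ↦ A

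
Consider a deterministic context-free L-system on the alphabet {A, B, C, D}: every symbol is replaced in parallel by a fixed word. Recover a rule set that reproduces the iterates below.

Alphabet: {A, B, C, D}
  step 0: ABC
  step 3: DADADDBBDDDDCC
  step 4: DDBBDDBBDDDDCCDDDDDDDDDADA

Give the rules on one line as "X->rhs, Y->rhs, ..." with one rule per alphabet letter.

A->BB, B->C, C->DA, D->DD

  step 3 ⇒ step 4: DADADDBBDDDDCC ⇒ DD·BB·DD·BB·DD·DD·C·C·DD·DD·DD·DD·DA·DA
    A ↦ BB
    B ↦ C
    C ↦ DA
    D ↦ DD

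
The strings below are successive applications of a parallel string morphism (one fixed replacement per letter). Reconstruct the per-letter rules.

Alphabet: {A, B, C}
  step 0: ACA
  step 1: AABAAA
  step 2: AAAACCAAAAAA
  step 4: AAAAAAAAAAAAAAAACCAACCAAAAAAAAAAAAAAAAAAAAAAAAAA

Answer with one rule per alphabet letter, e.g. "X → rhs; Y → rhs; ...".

  step 1 ⇒ step 2: AABAAA ⇒ AA·AA·CC·AA·AA·AA
    A ↦ AA
    B ↦ CC
  step 0 ⇒ step 1: ACA ⇒ AA·BA·AA
    C ↦ BA

A->AA, B->CC, C->BA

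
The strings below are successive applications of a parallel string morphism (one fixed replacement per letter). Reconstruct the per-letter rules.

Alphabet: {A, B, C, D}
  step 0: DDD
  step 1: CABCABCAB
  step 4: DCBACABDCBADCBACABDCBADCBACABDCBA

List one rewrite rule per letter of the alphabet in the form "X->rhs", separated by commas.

  step 0 ⇒ step 1: DDD ⇒ CAB·CAB·CAB
    D ↦ CAB
    A ↦ B  (constrained at step 1)
    B ↦ A  (constrained at step 1)
    C ↦ DC  (constrained at step 1)

A->B, B->A, C->DC, D->CAB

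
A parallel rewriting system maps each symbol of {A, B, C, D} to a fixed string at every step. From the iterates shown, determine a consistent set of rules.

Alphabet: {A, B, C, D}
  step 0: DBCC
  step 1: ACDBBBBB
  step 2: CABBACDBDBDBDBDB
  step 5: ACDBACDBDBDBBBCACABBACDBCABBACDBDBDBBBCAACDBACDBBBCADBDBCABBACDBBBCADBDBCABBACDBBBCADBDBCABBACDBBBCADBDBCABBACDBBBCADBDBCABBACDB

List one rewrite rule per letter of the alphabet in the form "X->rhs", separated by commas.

A->CA, B->DB, C->BB, D->AC

  step 1 ⇒ step 2: ACDBBBBB ⇒ CA·BB·AC·DB·DB·DB·DB·DB
    A ↦ CA
    B ↦ DB
    C ↦ BB
    D ↦ AC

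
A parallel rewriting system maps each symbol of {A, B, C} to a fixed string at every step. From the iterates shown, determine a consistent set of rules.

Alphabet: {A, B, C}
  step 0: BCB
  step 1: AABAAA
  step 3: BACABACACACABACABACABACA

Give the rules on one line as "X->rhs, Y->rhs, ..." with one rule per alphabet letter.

  step 0 ⇒ step 1: BCB ⇒ AA·BA·AA
    B ↦ AA
    C ↦ BA
    A ↦ CA  (constrained at step 1)

A->CA, B->AA, C->BA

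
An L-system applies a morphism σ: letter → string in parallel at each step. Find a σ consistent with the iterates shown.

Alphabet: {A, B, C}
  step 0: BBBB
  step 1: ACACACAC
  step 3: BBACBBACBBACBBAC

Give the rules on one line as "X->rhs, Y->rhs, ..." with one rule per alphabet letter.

A->CC, B->AC, C->B

  step 0 ⇒ step 1: BBBB ⇒ AC·AC·AC·AC
    B ↦ AC
    A ↦ CC  (constrained at step 1)
    C ↦ B  (constrained at step 1)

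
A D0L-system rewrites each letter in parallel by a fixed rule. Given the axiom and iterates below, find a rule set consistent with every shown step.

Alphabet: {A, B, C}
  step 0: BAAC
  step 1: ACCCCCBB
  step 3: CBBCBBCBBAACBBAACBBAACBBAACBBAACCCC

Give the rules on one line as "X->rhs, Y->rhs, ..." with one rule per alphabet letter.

A->CC, B->A, C->CBB

  step 0 ⇒ step 1: BAAC ⇒ A·CC·CC·CBB
    A ↦ CC
    B ↦ A
    C ↦ CBB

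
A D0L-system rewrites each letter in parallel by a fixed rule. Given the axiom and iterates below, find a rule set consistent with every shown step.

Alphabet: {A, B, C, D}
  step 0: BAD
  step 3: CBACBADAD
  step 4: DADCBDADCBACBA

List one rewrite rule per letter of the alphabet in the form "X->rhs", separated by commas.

  step 3 ⇒ step 4: CBACBADAD ⇒ DA·D·CB·DA·D·CB·A·CB·A
    A ↦ CB
    B ↦ D
    C ↦ DA
    D ↦ A

A->CB, B->D, C->DA, D->A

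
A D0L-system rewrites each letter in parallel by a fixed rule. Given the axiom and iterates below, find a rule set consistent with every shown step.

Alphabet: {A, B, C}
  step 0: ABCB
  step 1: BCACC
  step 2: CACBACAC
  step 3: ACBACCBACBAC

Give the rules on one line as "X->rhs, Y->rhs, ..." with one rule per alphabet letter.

A->B, B->C, C->AC

  step 2 ⇒ step 3: CACBACAC ⇒ AC·B·AC·C·B·AC·B·AC
    A ↦ B
    B ↦ C
    C ↦ AC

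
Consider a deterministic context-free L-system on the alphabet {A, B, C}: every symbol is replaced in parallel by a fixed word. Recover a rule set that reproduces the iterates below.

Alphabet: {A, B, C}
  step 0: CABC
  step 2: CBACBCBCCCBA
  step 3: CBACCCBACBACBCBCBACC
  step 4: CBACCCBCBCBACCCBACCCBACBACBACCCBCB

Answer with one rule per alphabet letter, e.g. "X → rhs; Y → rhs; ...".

A->CC, B->A, C->CB

  step 3 ⇒ step 4: CBACCCBACBACBCBCBACC ⇒ CB·A·CC·CB·CB·CB·A·CC·CB·A·CC·CB·A·CB·A·CB·A·CC·CB·CB
    A ↦ CC
    B ↦ A
    C ↦ CB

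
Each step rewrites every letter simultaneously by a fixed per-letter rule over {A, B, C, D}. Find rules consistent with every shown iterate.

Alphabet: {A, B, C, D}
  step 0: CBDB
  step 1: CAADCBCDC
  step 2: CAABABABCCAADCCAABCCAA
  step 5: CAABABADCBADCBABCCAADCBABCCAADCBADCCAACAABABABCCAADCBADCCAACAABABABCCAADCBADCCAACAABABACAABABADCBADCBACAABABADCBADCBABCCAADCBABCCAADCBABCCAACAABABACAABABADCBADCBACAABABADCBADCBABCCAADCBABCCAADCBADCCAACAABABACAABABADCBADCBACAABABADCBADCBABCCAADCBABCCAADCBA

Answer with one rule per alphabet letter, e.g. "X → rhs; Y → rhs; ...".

  step 1 ⇒ step 2: CAADCBCDC ⇒ CAA·BA·BA·BC·CAA·DC·CAA·BC·CAA
    A ↦ BA
    B ↦ DC
    C ↦ CAA
    D ↦ BC

A->BA, B->DC, C->CAA, D->BC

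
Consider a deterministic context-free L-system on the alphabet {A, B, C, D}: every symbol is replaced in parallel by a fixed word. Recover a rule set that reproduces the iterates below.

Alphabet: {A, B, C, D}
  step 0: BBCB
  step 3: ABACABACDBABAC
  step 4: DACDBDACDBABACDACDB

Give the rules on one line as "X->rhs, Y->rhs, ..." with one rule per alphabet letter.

A->D, B->AC, C->B, D->AB

  step 3 ⇒ step 4: ABACABACDBABAC ⇒ D·AC·D·B·D·AC·D·B·AB·AC·D·AC·D·B
    A ↦ D
    B ↦ AC
    C ↦ B
    D ↦ AB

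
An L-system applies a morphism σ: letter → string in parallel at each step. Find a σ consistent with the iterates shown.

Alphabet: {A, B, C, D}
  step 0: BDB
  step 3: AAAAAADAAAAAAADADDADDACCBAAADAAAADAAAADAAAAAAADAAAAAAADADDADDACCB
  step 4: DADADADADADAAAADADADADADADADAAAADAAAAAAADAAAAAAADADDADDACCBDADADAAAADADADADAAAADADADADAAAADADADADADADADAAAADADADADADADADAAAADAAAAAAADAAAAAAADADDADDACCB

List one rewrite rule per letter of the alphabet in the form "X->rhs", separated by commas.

  step 3 ⇒ step 4: AAAAAADAAAAAAADADDADDACCBAAADAAAADAAAADAAAAAAADAAAAAAADADDADDACCB ⇒ DA·DA·DA·DA·DA·DA·AAA·DA·DA·DA·DA·DA·DA·DA·AAA·DA·AAA·AAA·DA·AAA·AAA·DA·DDA·DDA·CCB·DA·DA·DA·AAA·DA·DA·DA·DA·AAA·DA·DA·DA·DA·AAA·DA·DA·DA·DA·DA·DA·DA·AAA·DA·DA·DA·DA·DA·DA·DA·AAA·DA·AAA·AAA·DA·AAA·AAA·DA·DDA·DDA·CCB
    A ↦ DA
    B ↦ CCB
    C ↦ DDA
    D ↦ AAA

A->DA, B->CCB, C->DDA, D->AAA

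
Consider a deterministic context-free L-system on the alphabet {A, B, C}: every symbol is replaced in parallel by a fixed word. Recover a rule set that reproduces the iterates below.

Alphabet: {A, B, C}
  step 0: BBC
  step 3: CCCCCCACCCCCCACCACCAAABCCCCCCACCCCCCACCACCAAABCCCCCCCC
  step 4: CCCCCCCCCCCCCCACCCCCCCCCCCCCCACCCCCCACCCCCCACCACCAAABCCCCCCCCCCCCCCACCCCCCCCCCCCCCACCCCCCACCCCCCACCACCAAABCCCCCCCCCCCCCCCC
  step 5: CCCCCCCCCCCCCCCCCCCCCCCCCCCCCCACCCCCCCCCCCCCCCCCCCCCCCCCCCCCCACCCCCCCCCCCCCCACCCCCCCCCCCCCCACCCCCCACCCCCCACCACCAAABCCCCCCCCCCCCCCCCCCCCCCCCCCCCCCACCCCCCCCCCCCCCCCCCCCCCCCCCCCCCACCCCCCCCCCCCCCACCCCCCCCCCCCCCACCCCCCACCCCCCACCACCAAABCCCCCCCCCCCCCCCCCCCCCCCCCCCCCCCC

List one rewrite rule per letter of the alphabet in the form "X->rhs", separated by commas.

A->CCA, B->AAB, C->CC

  step 4 ⇒ step 5: CCCCCCCCCCCCCCACCCCCCCCCCCCCCACCCCCCACCCCCCACCACCAAABCCCCCCCCCCCCCCACCCCCCCCCCCCCCACCCCCCACCCCCCACCACCAAABCCCCCCCCCCCCCCCC ⇒ CC·CC·CC·CC·CC·CC·CC·CC·CC·CC·CC·CC·CC·CC·CCA·CC·CC·CC·CC·CC·CC·CC·CC·CC·CC·CC·CC·CC·CC·CCA·CC·CC·CC·CC·CC·CC·CCA·CC·CC·CC·CC·CC·CC·CCA·CC·CC·CCA·CC·CC·CCA·CCA·CCA·AAB·CC·CC·CC·CC·CC·CC·CC·CC·CC·CC·CC·CC·CC·CC·CCA·CC·CC·CC·CC·CC·CC·CC·CC·CC·CC·CC·CC·CC·CC·CCA·CC·CC·CC·CC·CC·CC·CCA·CC·CC·CC·CC·CC·CC·CCA·CC·CC·CCA·CC·CC·CCA·CCA·CCA·AAB·CC·CC·CC·CC·CC·CC·CC·CC·CC·CC·CC·CC·CC·CC·CC·CC
    A ↦ CCA
    B ↦ AAB
    C ↦ CC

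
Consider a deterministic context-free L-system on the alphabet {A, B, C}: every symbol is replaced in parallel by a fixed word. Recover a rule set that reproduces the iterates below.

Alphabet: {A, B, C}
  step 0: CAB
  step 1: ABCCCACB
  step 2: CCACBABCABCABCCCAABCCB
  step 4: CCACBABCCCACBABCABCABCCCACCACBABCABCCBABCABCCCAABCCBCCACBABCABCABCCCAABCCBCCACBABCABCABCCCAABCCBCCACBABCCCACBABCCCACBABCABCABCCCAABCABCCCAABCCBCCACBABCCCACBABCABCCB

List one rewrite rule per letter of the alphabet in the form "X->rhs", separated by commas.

  step 1 ⇒ step 2: ABCCCACB ⇒ CCA·CB·ABC·ABC·ABC·CCA·ABC·CB
    A ↦ CCA
    B ↦ CB
    C ↦ ABC

A->CCA, B->CB, C->ABC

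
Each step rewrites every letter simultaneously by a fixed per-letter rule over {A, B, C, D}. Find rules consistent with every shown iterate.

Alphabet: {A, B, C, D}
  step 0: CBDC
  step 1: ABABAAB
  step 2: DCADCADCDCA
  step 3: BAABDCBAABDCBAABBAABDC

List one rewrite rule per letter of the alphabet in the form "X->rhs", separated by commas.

A->DC, B->A, C->AB, D->BA

  step 2 ⇒ step 3: DCADCADCDCA ⇒ BA·AB·DC·BA·AB·DC·BA·AB·BA·AB·DC
    A ↦ DC
    C ↦ AB
    D ↦ BA
  step 0 ⇒ step 1: CBDC ⇒ AB·A·BA·AB
    B ↦ A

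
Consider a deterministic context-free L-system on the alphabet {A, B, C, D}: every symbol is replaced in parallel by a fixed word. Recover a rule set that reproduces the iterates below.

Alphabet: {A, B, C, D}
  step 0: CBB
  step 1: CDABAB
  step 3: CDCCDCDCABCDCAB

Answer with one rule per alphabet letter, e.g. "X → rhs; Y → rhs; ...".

A->C, B->AB, C->CD, D->C

  step 0 ⇒ step 1: CBB ⇒ CD·AB·AB
    B ↦ AB
    C ↦ CD
    A ↦ C  (constrained at step 1)
    D ↦ C  (constrained at step 1)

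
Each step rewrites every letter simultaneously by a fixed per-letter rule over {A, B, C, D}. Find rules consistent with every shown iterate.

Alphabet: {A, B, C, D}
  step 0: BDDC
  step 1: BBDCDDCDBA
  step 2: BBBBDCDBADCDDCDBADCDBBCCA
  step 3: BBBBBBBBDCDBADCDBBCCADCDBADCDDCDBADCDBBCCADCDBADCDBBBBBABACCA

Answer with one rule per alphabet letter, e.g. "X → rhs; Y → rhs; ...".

  step 2 ⇒ step 3: BBBBDCDBADCDDCDBADCDBBCCA ⇒ BB·BB·BB·BB·DCD·BA·DCD·BB·CCA·DCD·BA·DCD·DCD·BA·DCD·BB·CCA·DCD·BA·DCD·BB·BB·BA·BA·CCA
    A ↦ CCA
    B ↦ BB
    C ↦ BA
    D ↦ DCD

A->CCA, B->BB, C->BA, D->DCD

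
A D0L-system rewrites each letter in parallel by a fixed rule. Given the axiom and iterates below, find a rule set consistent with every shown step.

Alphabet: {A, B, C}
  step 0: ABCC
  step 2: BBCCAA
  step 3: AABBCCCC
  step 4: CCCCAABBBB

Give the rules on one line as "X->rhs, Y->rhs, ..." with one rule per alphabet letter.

A->CC, B->A, C->B

  step 3 ⇒ step 4: AABBCCCC ⇒ CC·CC·A·A·B·B·B·B
    A ↦ CC
    B ↦ A
    C ↦ B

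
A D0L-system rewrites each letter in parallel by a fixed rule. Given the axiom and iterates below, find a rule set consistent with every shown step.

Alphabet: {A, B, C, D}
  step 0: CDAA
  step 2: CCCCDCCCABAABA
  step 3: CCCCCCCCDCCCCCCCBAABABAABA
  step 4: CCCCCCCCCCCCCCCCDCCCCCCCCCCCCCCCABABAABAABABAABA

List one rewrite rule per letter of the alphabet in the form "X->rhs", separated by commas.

A->BA, B->A, C->CC, D->DC

  step 3 ⇒ step 4: CCCCCCCCDCCCCCCCBAABABAABA ⇒ CC·CC·CC·CC·CC·CC·CC·CC·DC·CC·CC·CC·CC·CC·CC·CC·A·BA·BA·A·BA·A·BA·BA·A·BA
    A ↦ BA
    B ↦ A
    C ↦ CC
    D ↦ DC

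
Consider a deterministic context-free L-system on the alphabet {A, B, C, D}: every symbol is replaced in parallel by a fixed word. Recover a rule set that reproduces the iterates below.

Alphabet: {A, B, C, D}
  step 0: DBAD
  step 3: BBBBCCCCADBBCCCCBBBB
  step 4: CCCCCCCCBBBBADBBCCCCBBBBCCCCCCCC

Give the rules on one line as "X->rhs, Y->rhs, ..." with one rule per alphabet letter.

  step 3 ⇒ step 4: BBBBCCCCADBBCCCCBBBB ⇒ CC·CC·CC·CC·B·B·B·B·AD·BB·CC·CC·B·B·B·B·CC·CC·CC·CC
    A ↦ AD
    B ↦ CC
    C ↦ B
    D ↦ BB

A->AD, B->CC, C->B, D->BB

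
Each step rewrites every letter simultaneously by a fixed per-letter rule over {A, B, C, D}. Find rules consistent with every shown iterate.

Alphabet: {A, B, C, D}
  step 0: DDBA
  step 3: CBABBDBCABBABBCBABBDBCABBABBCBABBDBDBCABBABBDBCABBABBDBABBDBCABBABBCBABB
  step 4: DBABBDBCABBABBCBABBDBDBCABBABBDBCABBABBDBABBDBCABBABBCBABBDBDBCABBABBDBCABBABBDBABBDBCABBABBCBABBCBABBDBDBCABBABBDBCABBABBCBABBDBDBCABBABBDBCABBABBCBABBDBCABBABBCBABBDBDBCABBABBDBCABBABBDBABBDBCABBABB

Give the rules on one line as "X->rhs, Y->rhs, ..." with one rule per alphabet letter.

A->DBC, B->ABB, C->DB, D->CB

  step 3 ⇒ step 4: CBABBDBCABBABBCBABBDBCABBABBCBABBDBDBCABBABBDBCABBABBDBABBDBCABBABBCBABB ⇒ DB·ABB·DBC·ABB·ABB·CB·ABB·DB·DBC·ABB·ABB·DBC·ABB·ABB·DB·ABB·DBC·ABB·ABB·CB·ABB·DB·DBC·ABB·ABB·DBC·ABB·ABB·DB·ABB·DBC·ABB·ABB·CB·ABB·CB·ABB·DB·DBC·ABB·ABB·DBC·ABB·ABB·CB·ABB·DB·DBC·ABB·ABB·DBC·ABB·ABB·CB·ABB·DBC·ABB·ABB·CB·ABB·DB·DBC·ABB·ABB·DBC·ABB·ABB·DB·ABB·DBC·ABB·ABB
    A ↦ DBC
    B ↦ ABB
    C ↦ DB
    D ↦ CB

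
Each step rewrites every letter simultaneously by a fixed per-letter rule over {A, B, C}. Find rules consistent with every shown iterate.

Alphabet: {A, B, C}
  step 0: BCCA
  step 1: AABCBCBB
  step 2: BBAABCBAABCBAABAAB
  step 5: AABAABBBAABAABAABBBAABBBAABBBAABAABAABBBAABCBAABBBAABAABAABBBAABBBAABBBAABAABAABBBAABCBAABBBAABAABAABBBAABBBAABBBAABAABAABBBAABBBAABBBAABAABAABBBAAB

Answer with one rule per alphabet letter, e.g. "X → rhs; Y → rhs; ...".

A->B, B->AAB, C->CB

  step 1 ⇒ step 2: AABCBCBB ⇒ B·B·AAB·CB·AAB·CB·AAB·AAB
    A ↦ B
    B ↦ AAB
    C ↦ CB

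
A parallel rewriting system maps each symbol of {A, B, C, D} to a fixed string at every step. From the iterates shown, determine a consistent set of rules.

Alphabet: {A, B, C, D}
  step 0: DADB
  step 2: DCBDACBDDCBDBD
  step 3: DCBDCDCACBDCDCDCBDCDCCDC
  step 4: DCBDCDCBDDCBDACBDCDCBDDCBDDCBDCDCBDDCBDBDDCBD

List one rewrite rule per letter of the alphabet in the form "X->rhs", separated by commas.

  step 3 ⇒ step 4: DCBDCDCACBDCDCDCBDCDCCDC ⇒ DC·BD·C·DC·BD·DC·BD·AC·BD·C·DC·BD·DC·BD·DC·BD·C·DC·BD·DC·BD·BD·DC·BD
    A ↦ AC
    B ↦ C
    C ↦ BD
    D ↦ DC

A->AC, B->C, C->BD, D->DC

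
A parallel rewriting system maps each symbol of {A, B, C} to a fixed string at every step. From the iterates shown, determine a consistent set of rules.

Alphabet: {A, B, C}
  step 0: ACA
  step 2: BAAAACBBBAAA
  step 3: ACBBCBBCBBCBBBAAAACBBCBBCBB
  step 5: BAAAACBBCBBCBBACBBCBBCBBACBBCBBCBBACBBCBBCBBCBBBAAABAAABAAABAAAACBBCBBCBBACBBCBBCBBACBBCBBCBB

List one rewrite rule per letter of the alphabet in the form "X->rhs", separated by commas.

A->CBB, B->A, C->BA

  step 2 ⇒ step 3: BAAAACBBBAAA ⇒ A·CBB·CBB·CBB·CBB·BA·A·A·A·CBB·CBB·CBB
    A ↦ CBB
    B ↦ A
    C ↦ BA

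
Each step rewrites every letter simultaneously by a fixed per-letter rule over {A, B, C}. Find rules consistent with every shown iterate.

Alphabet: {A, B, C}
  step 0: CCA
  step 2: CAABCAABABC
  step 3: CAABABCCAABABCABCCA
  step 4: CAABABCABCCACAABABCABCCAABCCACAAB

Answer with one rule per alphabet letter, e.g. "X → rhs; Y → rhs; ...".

  step 3 ⇒ step 4: CAABABCCAABABCABCCA ⇒ CA·AB·AB·C·AB·C·CA·CA·AB·AB·C·AB·C·CA·AB·C·CA·CA·AB
    A ↦ AB
    B ↦ C
    C ↦ CA

A->AB, B->C, C->CA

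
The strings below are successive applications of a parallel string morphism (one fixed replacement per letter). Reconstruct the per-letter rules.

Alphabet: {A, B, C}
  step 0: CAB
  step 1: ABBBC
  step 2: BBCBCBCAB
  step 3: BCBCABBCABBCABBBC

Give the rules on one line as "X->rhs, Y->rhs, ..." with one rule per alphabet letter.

  step 2 ⇒ step 3: BBCBCBCAB ⇒ BC·BC·AB·BC·AB·BC·AB·B·BC
    A ↦ B
    B ↦ BC
    C ↦ AB

A->B, B->BC, C->AB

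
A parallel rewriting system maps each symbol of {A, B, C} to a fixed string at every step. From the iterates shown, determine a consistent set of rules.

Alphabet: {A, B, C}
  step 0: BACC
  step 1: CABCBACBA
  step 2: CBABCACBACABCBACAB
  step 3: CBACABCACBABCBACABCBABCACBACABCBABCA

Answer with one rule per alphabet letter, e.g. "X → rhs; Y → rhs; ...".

  step 2 ⇒ step 3: CBABCACBACABCBACAB ⇒ CBA·CA·B·CA·CBA·B·CBA·CA·B·CBA·B·CA·CBA·CA·B·CBA·B·CA
    A ↦ B
    B ↦ CA
    C ↦ CBA

A->B, B->CA, C->CBA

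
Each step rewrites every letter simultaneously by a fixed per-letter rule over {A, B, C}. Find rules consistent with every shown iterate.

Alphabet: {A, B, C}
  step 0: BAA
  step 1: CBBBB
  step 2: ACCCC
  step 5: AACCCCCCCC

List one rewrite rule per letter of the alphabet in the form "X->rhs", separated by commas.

A->BB, B->C, C->A

  step 1 ⇒ step 2: CBBBB ⇒ A·C·C·C·C
    B ↦ C
    C ↦ A
  step 0 ⇒ step 1: BAA ⇒ C·BB·BB
    A ↦ BB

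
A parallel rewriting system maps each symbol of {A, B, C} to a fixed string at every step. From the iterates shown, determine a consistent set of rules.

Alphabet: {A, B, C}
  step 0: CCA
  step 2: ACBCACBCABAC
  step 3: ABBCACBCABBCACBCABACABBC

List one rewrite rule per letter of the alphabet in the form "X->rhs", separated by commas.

  step 2 ⇒ step 3: ACBCACBCABAC ⇒ AB·BC·AC·BC·AB·BC·AC·BC·AB·AC·AB·BC
    A ↦ AB
    B ↦ AC
    C ↦ BC

A->AB, B->AC, C->BC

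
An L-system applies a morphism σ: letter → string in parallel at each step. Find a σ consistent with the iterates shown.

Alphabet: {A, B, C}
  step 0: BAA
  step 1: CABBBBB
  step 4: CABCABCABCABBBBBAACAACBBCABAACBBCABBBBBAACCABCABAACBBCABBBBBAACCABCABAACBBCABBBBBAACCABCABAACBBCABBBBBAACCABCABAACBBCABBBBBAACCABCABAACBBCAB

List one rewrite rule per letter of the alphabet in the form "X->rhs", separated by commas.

A->BB, B->CAB, C->AAC

  step 0 ⇒ step 1: BAA ⇒ CAB·BB·BB
    A ↦ BB
    B ↦ CAB
    C ↦ AAC  (constrained at step 1)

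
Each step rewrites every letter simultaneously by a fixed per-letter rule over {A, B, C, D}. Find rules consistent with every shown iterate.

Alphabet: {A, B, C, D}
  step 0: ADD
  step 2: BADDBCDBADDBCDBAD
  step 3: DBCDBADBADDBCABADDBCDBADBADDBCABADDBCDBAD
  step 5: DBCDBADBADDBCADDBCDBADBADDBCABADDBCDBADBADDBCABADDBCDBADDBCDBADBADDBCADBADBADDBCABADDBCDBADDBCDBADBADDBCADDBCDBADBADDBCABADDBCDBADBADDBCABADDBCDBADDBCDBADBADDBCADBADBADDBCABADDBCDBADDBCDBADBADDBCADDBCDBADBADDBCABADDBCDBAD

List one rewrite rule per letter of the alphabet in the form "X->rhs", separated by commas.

  step 2 ⇒ step 3: BADDBCDBADDBCDBAD ⇒ DBC·D·BAD·BAD·DBC·A·BAD·DBC·D·BAD·BAD·DBC·A·BAD·DBC·D·BAD
    A ↦ D
    B ↦ DBC
    C ↦ A
    D ↦ BAD

A->D, B->DBC, C->A, D->BAD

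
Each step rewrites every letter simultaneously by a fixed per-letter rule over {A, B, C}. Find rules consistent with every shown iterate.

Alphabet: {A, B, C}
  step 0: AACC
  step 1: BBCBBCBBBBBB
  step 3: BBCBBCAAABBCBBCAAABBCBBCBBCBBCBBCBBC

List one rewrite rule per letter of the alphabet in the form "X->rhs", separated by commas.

  step 0 ⇒ step 1: AACC ⇒ BBC·BBC·BBB·BBB
    A ↦ BBC
    C ↦ BBB
    B ↦ A  (constrained at step 1)

A->BBC, B->A, C->BBB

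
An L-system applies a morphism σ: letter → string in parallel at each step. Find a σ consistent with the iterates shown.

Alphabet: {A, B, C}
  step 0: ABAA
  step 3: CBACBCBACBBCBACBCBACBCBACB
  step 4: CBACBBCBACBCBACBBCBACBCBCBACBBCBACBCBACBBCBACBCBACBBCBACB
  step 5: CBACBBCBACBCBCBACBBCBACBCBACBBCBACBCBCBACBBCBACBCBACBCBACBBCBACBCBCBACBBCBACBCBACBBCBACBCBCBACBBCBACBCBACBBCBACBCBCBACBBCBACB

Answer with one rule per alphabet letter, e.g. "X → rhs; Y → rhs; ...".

  step 4 ⇒ step 5: CBACBBCBACBCBACBBCBACBCBCBACBBCBACBCBACBBCBACBCBACBBCBACB ⇒ CBA·CB·B·CBA·CB·CB·CBA·CB·B·CBA·CB·CBA·CB·B·CBA·CB·CB·CBA·CB·B·CBA·CB·CBA·CB·CBA·CB·B·CBA·CB·CB·CBA·CB·B·CBA·CB·CBA·CB·B·CBA·CB·CB·CBA·CB·B·CBA·CB·CBA·CB·B·CBA·CB·CB·CBA·CB·B·CBA·CB
    A ↦ B
    B ↦ CB
    C ↦ CBA

A->B, B->CB, C->CBA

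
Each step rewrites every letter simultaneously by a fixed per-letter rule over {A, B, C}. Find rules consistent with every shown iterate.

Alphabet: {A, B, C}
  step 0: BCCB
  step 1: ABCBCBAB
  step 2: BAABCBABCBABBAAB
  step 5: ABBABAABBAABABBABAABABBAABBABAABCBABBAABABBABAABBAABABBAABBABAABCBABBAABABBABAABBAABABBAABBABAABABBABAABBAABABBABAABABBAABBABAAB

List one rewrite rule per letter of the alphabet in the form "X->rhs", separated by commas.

  step 1 ⇒ step 2: ABCBCBAB ⇒ BA·AB·CB·AB·CB·AB·BA·AB
    A ↦ BA
    B ↦ AB
    C ↦ CB

A->BA, B->AB, C->CB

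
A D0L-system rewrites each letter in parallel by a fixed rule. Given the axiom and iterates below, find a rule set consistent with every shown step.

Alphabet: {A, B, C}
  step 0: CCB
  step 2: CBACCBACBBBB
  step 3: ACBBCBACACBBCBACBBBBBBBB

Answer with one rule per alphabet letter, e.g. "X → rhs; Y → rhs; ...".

A->CB, B->BB, C->AC

  step 2 ⇒ step 3: CBACCBACBBBB ⇒ AC·BB·CB·AC·AC·BB·CB·AC·BB·BB·BB·BB
    A ↦ CB
    B ↦ BB
    C ↦ AC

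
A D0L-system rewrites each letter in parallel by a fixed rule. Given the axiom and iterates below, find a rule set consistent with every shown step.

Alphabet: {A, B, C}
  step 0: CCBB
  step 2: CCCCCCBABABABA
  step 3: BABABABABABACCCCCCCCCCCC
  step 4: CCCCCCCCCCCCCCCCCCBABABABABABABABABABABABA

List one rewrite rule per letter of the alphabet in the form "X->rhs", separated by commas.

  step 3 ⇒ step 4: BABABABABABACCCCCCCCCCCC ⇒ CC·C·CC·C·CC·C·CC·C·CC·C·CC·C·BA·BA·BA·BA·BA·BA·BA·BA·BA·BA·BA·BA
    A ↦ C
    B ↦ CC
    C ↦ BA

A->C, B->CC, C->BA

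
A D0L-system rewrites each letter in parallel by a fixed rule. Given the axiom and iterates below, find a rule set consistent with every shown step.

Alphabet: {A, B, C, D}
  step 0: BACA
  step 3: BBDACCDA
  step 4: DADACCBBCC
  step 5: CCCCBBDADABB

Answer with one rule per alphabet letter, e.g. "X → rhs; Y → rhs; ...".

A->C, B->DA, C->B, D->C

  step 4 ⇒ step 5: DADACCBBCC ⇒ C·C·C·C·B·B·DA·DA·B·B
    A ↦ C
    B ↦ DA
    C ↦ B
    D ↦ C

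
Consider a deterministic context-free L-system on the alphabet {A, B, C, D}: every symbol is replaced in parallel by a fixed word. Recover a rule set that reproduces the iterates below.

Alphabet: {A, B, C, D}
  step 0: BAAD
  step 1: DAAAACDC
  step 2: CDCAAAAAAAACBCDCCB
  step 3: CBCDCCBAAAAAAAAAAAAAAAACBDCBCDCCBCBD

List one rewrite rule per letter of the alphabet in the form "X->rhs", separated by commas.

A->AA, B->D, C->CB, D->CDC

  step 2 ⇒ step 3: CDCAAAAAAAACBCDCCB ⇒ CB·CDC·CB·AA·AA·AA·AA·AA·AA·AA·AA·CB·D·CB·CDC·CB·CB·D
    A ↦ AA
    B ↦ D
    C ↦ CB
    D ↦ CDC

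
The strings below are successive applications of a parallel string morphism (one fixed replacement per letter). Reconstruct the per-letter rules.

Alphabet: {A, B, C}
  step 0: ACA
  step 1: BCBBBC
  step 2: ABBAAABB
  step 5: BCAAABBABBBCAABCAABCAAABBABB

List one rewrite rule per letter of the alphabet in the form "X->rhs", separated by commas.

A->BC, B->A, C->BB

  step 1 ⇒ step 2: BCBBBC ⇒ A·BB·A·A·A·BB
    B ↦ A
    C ↦ BB
  step 0 ⇒ step 1: ACA ⇒ BC·BB·BC
    A ↦ BC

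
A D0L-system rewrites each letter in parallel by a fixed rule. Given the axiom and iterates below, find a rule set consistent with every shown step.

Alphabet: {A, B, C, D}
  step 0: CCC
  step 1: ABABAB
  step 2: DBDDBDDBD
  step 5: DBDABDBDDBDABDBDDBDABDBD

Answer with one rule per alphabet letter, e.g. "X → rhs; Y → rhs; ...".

A->DB, B->D, C->AB, D->C

  step 1 ⇒ step 2: ABABAB ⇒ DB·D·DB·D·DB·D
    A ↦ DB
    B ↦ D
  step 0 ⇒ step 1: CCC ⇒ AB·AB·AB
    C ↦ AB
    D ↦ C  (constrained at step 2)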